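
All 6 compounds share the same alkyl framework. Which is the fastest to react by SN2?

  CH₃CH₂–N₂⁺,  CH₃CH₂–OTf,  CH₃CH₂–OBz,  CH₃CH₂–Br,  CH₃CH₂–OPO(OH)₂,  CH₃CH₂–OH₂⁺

Same R in every case — rank the leaving groups.
Rank by basicity of the departing species: weakest base leaves most easily.
CH₃CH₂–N₂⁺ loses N₂: no meaningful conjugate acid; N₂ departs as an exceptionally stable neutral molecule
CH₃CH₂–OTf loses OTf⁻: pKₐ(CF₃SO₃H (triflic acid)) ≈ -14
CH₃CH₂–Br loses Br⁻: pKₐ(HBr) ≈ -9
CH₃CH₂–OH₂⁺ loses H₂O: pKₐ(H₃O⁺) ≈ -1.7
CH₃CH₂–OPO(OH)₂ loses H₂PO₄⁻: pKₐ(H₃PO₄) ≈ 2.1
CH₃CH₂–OBz loses PhCOO⁻: pKₐ(C₆H₅COOH) ≈ 4.2

CH₃CH₂–N₂⁺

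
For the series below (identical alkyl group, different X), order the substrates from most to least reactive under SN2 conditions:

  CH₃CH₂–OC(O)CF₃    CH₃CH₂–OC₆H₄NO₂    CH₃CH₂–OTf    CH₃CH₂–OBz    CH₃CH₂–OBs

CH₃CH₂–OTf > CH₃CH₂–OBs > CH₃CH₂–OC(O)CF₃ > CH₃CH₂–OBz > CH₃CH₂–OC₆H₄NO₂

With the same alkyl group throughout, only the leaving group differentiates the rates.
A good leaving group is a weak base: the lower the pKₐ of its conjugate acid, the more readily it departs.
CH₃CH₂–OTf loses OTf⁻: pKₐ(CF₃SO₃H (triflic acid)) ≈ -14
CH₃CH₂–OBs loses OBs⁻: pKₐ(p-BrC₆H₄SO₃H) ≈ -2.8
CH₃CH₂–OC(O)CF₃ loses CF₃COO⁻: pKₐ(CF₃COOH) ≈ 0.2
CH₃CH₂–OBz loses PhCOO⁻: pKₐ(C₆H₅COOH) ≈ 4.2
CH₃CH₂–OC₆H₄NO₂ loses p-O₂N–C₆H₄–O⁻: pKₐ(p-nitrophenol) ≈ 7.2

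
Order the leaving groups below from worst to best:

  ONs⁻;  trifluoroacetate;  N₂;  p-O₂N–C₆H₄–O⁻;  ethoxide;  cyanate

ethoxide < p-O₂N–C₆H₄–O⁻ < cyanate < trifluoroacetate < ONs⁻ < N₂

Leaving-group ability tracks the stability of the departed species; conjugate-acid pKₐ is the usual yardstick (lower pKₐ → better LG).
N₂: no meaningful conjugate acid; N₂ departs as an exceptionally stable neutral molecule
ONs⁻: pKₐ(p-O₂NC₆H₄SO₃H) ≈ -3.5
trifluoroacetate: pKₐ(CF₃COOH) ≈ 0.2 — strongly electron-withdrawing CF₃ stabilises the carboxylate
cyanate: pKₐ(HOCN) ≈ 3.5
p-O₂N–C₆H₄–O⁻: pKₐ(p-nitrophenol) ≈ 7.2
ethoxide: pKₐ(CH₃CH₂OH) ≈ 16
The question asks for worst first, so the sequence is read in increasing leaving-group ability.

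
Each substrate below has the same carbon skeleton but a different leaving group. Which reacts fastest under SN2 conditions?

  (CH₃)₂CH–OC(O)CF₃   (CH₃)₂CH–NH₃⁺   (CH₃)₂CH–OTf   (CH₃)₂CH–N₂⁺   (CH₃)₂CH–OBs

(CH₃)₂CH–N₂⁺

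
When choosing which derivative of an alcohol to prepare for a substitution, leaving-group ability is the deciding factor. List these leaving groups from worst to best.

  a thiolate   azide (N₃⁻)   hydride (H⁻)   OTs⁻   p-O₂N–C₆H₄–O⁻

hydride (H⁻) < a thiolate < p-O₂N–C₆H₄–O⁻ < azide (N₃⁻) < OTs⁻

Leaving-group ability tracks the stability of the departed species; conjugate-acid pKₐ is the usual yardstick (lower pKₐ → better LG).
OTs⁻: pKₐ(p-CH₃C₆H₄SO₃H (TsOH)) ≈ -2.8
azide (N₃⁻): pKₐ(HN₃) ≈ 4.7
p-O₂N–C₆H₄–O⁻: pKₐ(p-nitrophenol) ≈ 7.2
a thiolate: pKₐ(RSH (a thiol)) ≈ 10.5
hydride (H⁻): pKₐ(H₂) ≈ 36
Reversing gives the worst-to-best order requested.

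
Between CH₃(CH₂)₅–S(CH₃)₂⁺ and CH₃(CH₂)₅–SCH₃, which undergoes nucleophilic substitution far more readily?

CH₃(CH₂)₅–S(CH₃)₂⁺

From CH₃(CH₂)₅–SCH₃ the departing group would be RS⁻ (pKₐ(RSH (a thiol)) ≈ 10.5). Moderately basic; rarely leaves without activation.
From CH₃(CH₂)₅–S(CH₃)₂⁺ the leaving group is SR'₂ (pKₐ(R'₂SH⁺) ≈ -7). Neutral; leaves from a sulfonium salt (R–SR'₂⁺).
(In practice CH₃(CH₂)₅–S(CH₃)₂⁺ is made from CH₃(CH₂)₅–SCH₃ by S-methylation with CH₃I, allowing neutral dimethyl sulfide, rather than methanethiolate, to depart.)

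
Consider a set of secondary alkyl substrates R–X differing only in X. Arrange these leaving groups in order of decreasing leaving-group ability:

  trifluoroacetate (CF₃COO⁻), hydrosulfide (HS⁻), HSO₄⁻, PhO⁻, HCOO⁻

Rank by basicity of the departing species: weakest base leaves most easily.
HSO₄⁻: pKₐ(H₂SO₄) ≈ -3 — conjugate base of a strong mineral acid
trifluoroacetate (CF₃COO⁻): pKₐ(CF₃COOH) ≈ 0.2 — strongly electron-withdrawing CF₃ stabilises the carboxylate
HCOO⁻: pKₐ(HCOOH) ≈ 3.8 — resonance-stabilised carboxylate
hydrosulfide (HS⁻): pKₐ(H₂S) ≈ 7
PhO⁻: pKₐ(C₆H₅OH (phenol)) ≈ 10

HSO₄⁻ > trifluoroacetate (CF₃COO⁻) > HCOO⁻ > hydrosulfide (HS⁻) > PhO⁻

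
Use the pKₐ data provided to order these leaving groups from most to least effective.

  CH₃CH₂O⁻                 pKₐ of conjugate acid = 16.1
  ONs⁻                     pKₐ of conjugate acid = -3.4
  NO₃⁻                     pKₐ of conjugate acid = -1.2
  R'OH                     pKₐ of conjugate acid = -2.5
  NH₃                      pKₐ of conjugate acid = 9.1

Lower conjugate-acid pKₐ ⇒ weaker base ⇒ better leaving group.
Sorting by the given values: ONs⁻ (-3.4), R'OH (-2.5), NO₃⁻ (-1.2), NH₃ (9.1), CH₃CH₂O⁻ (16.1).

ONs⁻ > R'OH > NO₃⁻ > NH₃ > CH₃CH₂O⁻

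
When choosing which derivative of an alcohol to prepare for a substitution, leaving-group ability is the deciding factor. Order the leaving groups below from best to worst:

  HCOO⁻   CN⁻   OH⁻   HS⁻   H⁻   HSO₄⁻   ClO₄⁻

A good leaving group is a weak base: the lower the pKₐ of its conjugate acid, the more readily it departs.
ClO₄⁻: pKₐ(HClO₄) ≈ -10
HSO₄⁻: pKₐ(H₂SO₄) ≈ -3
HCOO⁻: pKₐ(HCOOH) ≈ 3.8
HS⁻: pKₐ(H₂S) ≈ 7
CN⁻: pKₐ(HCN) ≈ 9.2
OH⁻: pKₐ(H₂O) ≈ 15.7
H⁻: pKₐ(H₂) ≈ 36

ClO₄⁻ > HSO₄⁻ > HCOO⁻ > HS⁻ > CN⁻ > OH⁻ > H⁻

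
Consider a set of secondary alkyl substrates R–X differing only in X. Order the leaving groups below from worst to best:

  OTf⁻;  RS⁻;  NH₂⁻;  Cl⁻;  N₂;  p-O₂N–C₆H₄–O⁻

Rank by basicity of the departing species: weakest base leaves most easily.
N₂: no meaningful conjugate acid; N₂ departs as an exceptionally stable neutral molecule
OTf⁻: pKₐ(CF₃SO₃H (triflic acid)) ≈ -14 — charge spread over three oxygens and a CF₃ group; the premier leaving group in synthesis
Cl⁻: pKₐ(HCl) ≈ -7 — moderately weak base
p-O₂N–C₆H₄–O⁻: pKₐ(p-nitrophenol) ≈ 7.2
RS⁻: pKₐ(RSH (a thiol)) ≈ 10.5
NH₂⁻: pKₐ(NH₃) ≈ 38
Reversing gives the worst-to-best order requested.

NH₂⁻ < RS⁻ < p-O₂N–C₆H₄–O⁻ < Cl⁻ < OTf⁻ < N₂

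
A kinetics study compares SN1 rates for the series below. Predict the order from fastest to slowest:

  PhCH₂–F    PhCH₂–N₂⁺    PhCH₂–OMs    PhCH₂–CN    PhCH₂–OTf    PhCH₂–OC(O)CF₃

PhCH₂–N₂⁺ > PhCH₂–OTf > PhCH₂–OMs > PhCH₂–OC(O)CF₃ > PhCH₂–F > PhCH₂–CN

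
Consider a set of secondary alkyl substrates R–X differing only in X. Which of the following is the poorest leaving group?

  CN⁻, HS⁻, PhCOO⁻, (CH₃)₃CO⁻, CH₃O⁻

Leaving-group ability tracks the stability of the departed species; conjugate-acid pKₐ is the usual yardstick (lower pKₐ → better LG).
PhCOO⁻: pKₐ(C₆H₅COOH) ≈ 4.2
HS⁻: pKₐ(H₂S) ≈ 7
CN⁻: pKₐ(HCN) ≈ 9.2
CH₃O⁻: pKₐ(CH₃OH) ≈ 15.5
(CH₃)₃CO⁻: pKₐ(t-BuOH) ≈ 18

(CH₃)₃CO⁻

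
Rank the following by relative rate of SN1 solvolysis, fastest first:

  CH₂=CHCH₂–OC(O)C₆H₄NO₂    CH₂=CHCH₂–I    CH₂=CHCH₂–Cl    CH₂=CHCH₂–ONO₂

CH₂=CHCH₂–I > CH₂=CHCH₂–Cl > CH₂=CHCH₂–ONO₂ > CH₂=CHCH₂–OC(O)C₆H₄NO₂

With the same alkyl group throughout, only the leaving group differentiates the rates.
The more stable X⁻ (or X) is on its own — i.e. the weaker a base it is — the better a leaving group it makes.
CH₂=CHCH₂–I loses I⁻: pKₐ(HI) ≈ -10
CH₂=CHCH₂–Cl loses Cl⁻: pKₐ(HCl) ≈ -7
CH₂=CHCH₂–ONO₂ loses NO₃⁻: pKₐ(HNO₃) ≈ -1.3
CH₂=CHCH₂–OC(O)C₆H₄NO₂ loses p-O₂N–C₆H₄–COO⁻: pKₐ(p-nitrobenzoic acid) ≈ 3.4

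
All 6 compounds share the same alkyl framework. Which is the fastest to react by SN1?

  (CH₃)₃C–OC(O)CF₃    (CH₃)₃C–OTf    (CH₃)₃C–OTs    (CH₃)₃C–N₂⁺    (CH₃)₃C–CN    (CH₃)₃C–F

Same R in every case — rank the leaving groups.
Rank by basicity of the departing species: weakest base leaves most easily.
(CH₃)₃C–N₂⁺ loses N₂: no meaningful conjugate acid; N₂ departs as an exceptionally stable neutral molecule
(CH₃)₃C–OTf loses OTf⁻: pKₐ(CF₃SO₃H (triflic acid)) ≈ -14
(CH₃)₃C–OTs loses OTs⁻: pKₐ(p-CH₃C₆H₄SO₃H (TsOH)) ≈ -2.8
(CH₃)₃C–OC(O)CF₃ loses CF₃COO⁻: pKₐ(CF₃COOH) ≈ 0.2
(CH₃)₃C–F loses F⁻: pKₐ(HF) ≈ 3.2
(CH₃)₃C–CN loses CN⁻: pKₐ(HCN) ≈ 9.2

(CH₃)₃C–N₂⁺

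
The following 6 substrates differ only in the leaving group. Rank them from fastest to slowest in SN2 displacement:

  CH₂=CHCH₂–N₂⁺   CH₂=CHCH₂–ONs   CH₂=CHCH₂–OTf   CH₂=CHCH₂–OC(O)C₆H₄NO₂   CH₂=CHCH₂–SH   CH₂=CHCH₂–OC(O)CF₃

CH₂=CHCH₂–N₂⁺ > CH₂=CHCH₂–OTf > CH₂=CHCH₂–ONs > CH₂=CHCH₂–OC(O)CF₃ > CH₂=CHCH₂–OC(O)C₆H₄NO₂ > CH₂=CHCH₂–SH

The skeletons are identical, so relative rate is governed entirely by leaving-group ability.
The more stable X⁻ (or X) is on its own — i.e. the weaker a base it is — the better a leaving group it makes.
CH₂=CHCH₂–N₂⁺ loses N₂: no meaningful conjugate acid; N₂ departs as an exceptionally stable neutral molecule
CH₂=CHCH₂–OTf loses OTf⁻: pKₐ(CF₃SO₃H (triflic acid)) ≈ -14
CH₂=CHCH₂–ONs loses ONs⁻: pKₐ(p-O₂NC₆H₄SO₃H) ≈ -3.5
CH₂=CHCH₂–OC(O)CF₃ loses CF₃COO⁻: pKₐ(CF₃COOH) ≈ 0.2
CH₂=CHCH₂–OC(O)C₆H₄NO₂ loses p-O₂N–C₆H₄–COO⁻: pKₐ(p-nitrobenzoic acid) ≈ 3.4
CH₂=CHCH₂–SH loses HS⁻: pKₐ(H₂S) ≈ 7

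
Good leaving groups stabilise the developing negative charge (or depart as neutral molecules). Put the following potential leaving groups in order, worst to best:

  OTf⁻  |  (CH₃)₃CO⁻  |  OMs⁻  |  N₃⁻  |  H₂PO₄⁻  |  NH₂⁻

NH₂⁻ < (CH₃)₃CO⁻ < N₃⁻ < H₂PO₄⁻ < OMs⁻ < OTf⁻

OTf⁻: pKₐ(CF₃SO₃H (triflic acid)) ≈ -14 — charge spread over three oxygens and a CF₃ group; the premier leaving group in synthesis
OMs⁻: pKₐ(CH₃SO₃H (MsOH)) ≈ -1.9
H₂PO₄⁻: pKₐ(H₃PO₄) ≈ 2.1
N₃⁻: pKₐ(HN₃) ≈ 4.7 — linear, resonance-stabilised
(CH₃)₃CO⁻: pKₐ(t-BuOH) ≈ 18
NH₂⁻: pKₐ(NH₃) ≈ 38
Listed from poorest to best leaving group as asked.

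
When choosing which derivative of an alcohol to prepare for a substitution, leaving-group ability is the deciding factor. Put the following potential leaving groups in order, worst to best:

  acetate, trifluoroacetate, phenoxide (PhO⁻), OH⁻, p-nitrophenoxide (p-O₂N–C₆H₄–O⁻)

trifluoroacetate: pKₐ(CF₃COOH) ≈ 0.2 — strongly electron-withdrawing CF₃ stabilises the carboxylate
acetate: pKₐ(CH₃COOH) ≈ 4.8 — resonance-stabilised but still a weak base
p-nitrophenoxide (p-O₂N–C₆H₄–O⁻): pKₐ(p-nitrophenol) ≈ 7.2 — nitro group delocalises the charge; the classic chromogenic LG
phenoxide (PhO⁻): pKₐ(C₆H₅OH (phenol)) ≈ 10 — resonance into the ring helps, but still a poor LG
OH⁻: pKₐ(H₂O) ≈ 15.7 — strong base; essentially never leaves without prior activation
Reversing gives the worst-to-best order requested.

OH⁻ < phenoxide (PhO⁻) < p-nitrophenoxide (p-O₂N–C₆H₄–O⁻) < acetate < trifluoroacetate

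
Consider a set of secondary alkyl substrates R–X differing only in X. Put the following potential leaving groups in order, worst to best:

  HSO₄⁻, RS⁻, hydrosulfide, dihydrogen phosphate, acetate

RS⁻ < hydrosulfide < acetate < dihydrogen phosphate < HSO₄⁻

A good leaving group is a weak base: the lower the pKₐ of its conjugate acid, the more readily it departs.
HSO₄⁻: pKₐ(H₂SO₄) ≈ -3
dihydrogen phosphate: pKₐ(H₃PO₄) ≈ 2.1
acetate: pKₐ(CH₃COOH) ≈ 4.8
hydrosulfide: pKₐ(H₂S) ≈ 7
RS⁻: pKₐ(RSH (a thiol)) ≈ 10.5
Reversing gives the worst-to-best order requested.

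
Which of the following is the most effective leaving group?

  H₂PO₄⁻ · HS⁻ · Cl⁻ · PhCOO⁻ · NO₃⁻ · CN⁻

Cl⁻

Rank by basicity of the departing species: weakest base leaves most easily.
Cl⁻: pKₐ(HCl) ≈ -7
NO₃⁻: pKₐ(HNO₃) ≈ -1.3
H₂PO₄⁻: pKₐ(H₃PO₄) ≈ 2.1
PhCOO⁻: pKₐ(C₆H₅COOH) ≈ 4.2
HS⁻: pKₐ(H₂S) ≈ 7
CN⁻: pKₐ(HCN) ≈ 9.2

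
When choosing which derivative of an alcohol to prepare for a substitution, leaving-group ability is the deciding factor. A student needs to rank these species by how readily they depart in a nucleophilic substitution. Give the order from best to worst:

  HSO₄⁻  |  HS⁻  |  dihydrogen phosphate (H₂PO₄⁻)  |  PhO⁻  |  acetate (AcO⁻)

HSO₄⁻ > dihydrogen phosphate (H₂PO₄⁻) > acetate (AcO⁻) > HS⁻ > PhO⁻

Leaving-group ability tracks the stability of the departed species; conjugate-acid pKₐ is the usual yardstick (lower pKₐ → better LG).
HSO₄⁻: pKₐ(H₂SO₄) ≈ -3
dihydrogen phosphate (H₂PO₄⁻): pKₐ(H₃PO₄) ≈ 2.1
acetate (AcO⁻): pKₐ(CH₃COOH) ≈ 4.8
HS⁻: pKₐ(H₂S) ≈ 7
PhO⁻: pKₐ(C₆H₅OH (phenol)) ≈ 10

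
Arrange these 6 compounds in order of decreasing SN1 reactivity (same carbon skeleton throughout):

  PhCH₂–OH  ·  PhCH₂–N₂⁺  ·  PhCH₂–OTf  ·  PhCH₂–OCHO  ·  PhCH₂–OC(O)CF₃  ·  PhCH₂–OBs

PhCH₂–N₂⁺ > PhCH₂–OTf > PhCH₂–OBs > PhCH₂–OC(O)CF₃ > PhCH₂–OCHO > PhCH₂–OH

With the same alkyl group throughout, only the leaving group differentiates the rates.
Leaving-group ability tracks the stability of the departed species; conjugate-acid pKₐ is the usual yardstick (lower pKₐ → better LG).
PhCH₂–N₂⁺ loses N₂: no meaningful conjugate acid; N₂ departs as an exceptionally stable neutral molecule
PhCH₂–OTf loses OTf⁻: pKₐ(CF₃SO₃H (triflic acid)) ≈ -14
PhCH₂–OBs loses OBs⁻: pKₐ(p-BrC₆H₄SO₃H) ≈ -2.8
PhCH₂–OC(O)CF₃ loses CF₃COO⁻: pKₐ(CF₃COOH) ≈ 0.2
PhCH₂–OCHO loses HCOO⁻: pKₐ(HCOOH) ≈ 3.8
PhCH₂–OH loses OH⁻: pKₐ(H₂O) ≈ 15.7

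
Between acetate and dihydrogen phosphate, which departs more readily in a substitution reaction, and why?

dihydrogen phosphate

dihydrogen phosphate is the better leaving group.
pKₐ(H₃PO₄) ≈ 2.1 versus pKₐ(CH₃COOH) ≈ 4.8: dihydrogen phosphate is the much weaker base.
Moderate base; biological leaving group after further activation.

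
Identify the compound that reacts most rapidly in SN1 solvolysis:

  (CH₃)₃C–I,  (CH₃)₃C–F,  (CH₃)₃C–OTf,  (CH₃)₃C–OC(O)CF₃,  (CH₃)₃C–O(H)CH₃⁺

(CH₃)₃C–OTf

With the same alkyl group throughout, only the leaving group differentiates the rates.
Leaving-group ability tracks the stability of the departed species; conjugate-acid pKₐ is the usual yardstick (lower pKₐ → better LG).
(CH₃)₃C–OTf loses OTf⁻: pKₐ(CF₃SO₃H (triflic acid)) ≈ -14
(CH₃)₃C–I loses I⁻: pKₐ(HI) ≈ -10
(CH₃)₃C–O(H)CH₃⁺ loses R'OH: pKₐ(R'OH₂⁺) ≈ -2.4
(CH₃)₃C–OC(O)CF₃ loses CF₃COO⁻: pKₐ(CF₃COOH) ≈ 0.2
(CH₃)₃C–F loses F⁻: pKₐ(HF) ≈ 3.2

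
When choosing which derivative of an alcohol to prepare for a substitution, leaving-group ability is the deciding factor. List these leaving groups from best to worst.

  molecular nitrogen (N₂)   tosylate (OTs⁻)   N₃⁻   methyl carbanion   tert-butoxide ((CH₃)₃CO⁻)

molecular nitrogen (N₂) > tosylate (OTs⁻) > N₃⁻ > tert-butoxide ((CH₃)₃CO⁻) > methyl carbanion

molecular nitrogen (N₂): no meaningful conjugate acid; N₂ departs as an exceptionally stable neutral molecule
tosylate (OTs⁻): pKₐ(p-CH₃C₆H₄SO₃H (TsOH)) ≈ -2.8
N₃⁻: pKₐ(HN₃) ≈ 4.7
tert-butoxide ((CH₃)₃CO⁻): pKₐ(t-BuOH) ≈ 18
methyl carbanion: pKₐ(CH₄) ≈ 48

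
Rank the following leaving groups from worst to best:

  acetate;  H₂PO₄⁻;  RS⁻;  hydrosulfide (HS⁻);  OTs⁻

RS⁻ < hydrosulfide (HS⁻) < acetate < H₂PO₄⁻ < OTs⁻

OTs⁻: pKₐ(p-CH₃C₆H₄SO₃H (TsOH)) ≈ -2.8 — resonance-delocalised arenesulfonate
H₂PO₄⁻: pKₐ(H₃PO₄) ≈ 2.1 — moderate base; biological leaving group after further activation
acetate: pKₐ(CH₃COOH) ≈ 4.8 — resonance-stabilised but still a weak base
hydrosulfide (HS⁻): pKₐ(H₂S) ≈ 7 — larger and more polarisable than the oxygen analogue
RS⁻: pKₐ(RSH (a thiol)) ≈ 10.5
The question asks for worst first, so the sequence is read in increasing leaving-group ability.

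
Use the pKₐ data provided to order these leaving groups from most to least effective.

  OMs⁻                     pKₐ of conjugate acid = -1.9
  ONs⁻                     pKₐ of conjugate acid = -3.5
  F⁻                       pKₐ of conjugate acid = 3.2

ONs⁻ > OMs⁻ > F⁻

Lower conjugate-acid pKₐ ⇒ weaker base ⇒ better leaving group.
Sorting by the given values: ONs⁻ (-3.5), OMs⁻ (-1.9), F⁻ (3.2).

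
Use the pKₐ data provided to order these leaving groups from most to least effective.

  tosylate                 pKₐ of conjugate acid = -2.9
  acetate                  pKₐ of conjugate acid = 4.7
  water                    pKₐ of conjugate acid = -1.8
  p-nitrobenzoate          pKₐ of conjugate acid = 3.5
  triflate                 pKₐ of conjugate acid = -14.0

triflate > tosylate > water > p-nitrobenzoate > acetate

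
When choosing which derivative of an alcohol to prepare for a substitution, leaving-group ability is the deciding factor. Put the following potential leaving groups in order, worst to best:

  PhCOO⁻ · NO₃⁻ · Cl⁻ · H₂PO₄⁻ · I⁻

Leaving-group ability tracks the stability of the departed species; conjugate-acid pKₐ is the usual yardstick (lower pKₐ → better LG).
I⁻: pKₐ(HI) ≈ -10
Cl⁻: pKₐ(HCl) ≈ -7
NO₃⁻: pKₐ(HNO₃) ≈ -1.3 — resonance-delocalised over three oxygens
H₂PO₄⁻: pKₐ(H₃PO₄) ≈ 2.1 — moderate base; biological leaving group after further activation
PhCOO⁻: pKₐ(C₆H₅COOH) ≈ 4.2 — aryl carboxylate
Listed from poorest to best leaving group as asked.

PhCOO⁻ < H₂PO₄⁻ < NO₃⁻ < Cl⁻ < I⁻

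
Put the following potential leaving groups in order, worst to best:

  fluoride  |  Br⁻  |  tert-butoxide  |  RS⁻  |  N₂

tert-butoxide < RS⁻ < fluoride < Br⁻ < N₂

The more stable X⁻ (or X) is on its own — i.e. the weaker a base it is — the better a leaving group it makes.
N₂: no meaningful conjugate acid; N₂ departs as an exceptionally stable neutral molecule
Br⁻: pKₐ(HBr) ≈ -9 — weak base; good leaving group
fluoride: pKₐ(HF) ≈ 3.2 — small and strongly basic; the poor halide leaving group
RS⁻: pKₐ(RSH (a thiol)) ≈ 10.5 — moderately basic; rarely leaves without activation
tert-butoxide: pKₐ(t-BuOH) ≈ 18 — bulky, strongly basic alkoxide
Reversing gives the worst-to-best order requested.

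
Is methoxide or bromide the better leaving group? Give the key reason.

bromide

bromide is the better leaving group.
pKₐ(HBr) ≈ -9 versus pKₐ(CH₃OH) ≈ 15.5: bromide is the much weaker base.
Weak base; good leaving group.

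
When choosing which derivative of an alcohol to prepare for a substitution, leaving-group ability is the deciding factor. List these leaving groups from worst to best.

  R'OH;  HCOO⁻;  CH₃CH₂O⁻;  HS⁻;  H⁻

H⁻ < CH₃CH₂O⁻ < HS⁻ < HCOO⁻ < R'OH

A good leaving group is a weak base: the lower the pKₐ of its conjugate acid, the more readily it departs.
R'OH: pKₐ(R'OH₂⁺) ≈ -2.4 — neutral; leaves from a protonated ether (an oxonium ion, R–O(H)R'⁺)
HCOO⁻: pKₐ(HCOOH) ≈ 3.8 — resonance-stabilised carboxylate
HS⁻: pKₐ(H₂S) ≈ 7
CH₃CH₂O⁻: pKₐ(CH₃CH₂OH) ≈ 16 — strong base; alkoxides do not leave unassisted
H⁻: pKₐ(H₂) ≈ 36 — extremely strong base; leaves only in special hydride-transfer contexts
The question asks for worst first, so the sequence is read in increasing leaving-group ability.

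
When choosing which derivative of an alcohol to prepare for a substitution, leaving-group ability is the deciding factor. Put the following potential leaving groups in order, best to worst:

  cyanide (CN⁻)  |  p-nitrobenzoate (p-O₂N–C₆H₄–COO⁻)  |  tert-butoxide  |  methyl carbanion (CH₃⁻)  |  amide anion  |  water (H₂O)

water (H₂O): pKₐ(H₃O⁺) ≈ -1.7
p-nitrobenzoate (p-O₂N–C₆H₄–COO⁻): pKₐ(p-nitrobenzoic acid) ≈ 3.4
cyanide (CN⁻): pKₐ(HCN) ≈ 9.2
tert-butoxide: pKₐ(t-BuOH) ≈ 18
amide anion: pKₐ(NH₃) ≈ 38
methyl carbanion (CH₃⁻): pKₐ(CH₄) ≈ 48

water (H₂O) > p-nitrobenzoate (p-O₂N–C₆H₄–COO⁻) > cyanide (CN⁻) > tert-butoxide > amide anion > methyl carbanion (CH₃⁻)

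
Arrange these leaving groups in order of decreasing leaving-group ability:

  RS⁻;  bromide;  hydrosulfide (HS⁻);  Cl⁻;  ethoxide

bromide > Cl⁻ > hydrosulfide (HS⁻) > RS⁻ > ethoxide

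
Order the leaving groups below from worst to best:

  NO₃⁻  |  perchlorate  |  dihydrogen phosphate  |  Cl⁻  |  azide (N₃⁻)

A good leaving group is a weak base: the lower the pKₐ of its conjugate acid, the more readily it departs.
perchlorate: pKₐ(HClO₄) ≈ -10
Cl⁻: pKₐ(HCl) ≈ -7
NO₃⁻: pKₐ(HNO₃) ≈ -1.3
dihydrogen phosphate: pKₐ(H₃PO₄) ≈ 2.1
azide (N₃⁻): pKₐ(HN₃) ≈ 4.7
Reversing gives the worst-to-best order requested.

azide (N₃⁻) < dihydrogen phosphate < NO₃⁻ < Cl⁻ < perchlorate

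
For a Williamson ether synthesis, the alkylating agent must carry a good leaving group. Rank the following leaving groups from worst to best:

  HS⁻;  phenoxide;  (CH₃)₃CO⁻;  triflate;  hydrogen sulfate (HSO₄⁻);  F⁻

(CH₃)₃CO⁻ < phenoxide < HS⁻ < F⁻ < hydrogen sulfate (HSO₄⁻) < triflate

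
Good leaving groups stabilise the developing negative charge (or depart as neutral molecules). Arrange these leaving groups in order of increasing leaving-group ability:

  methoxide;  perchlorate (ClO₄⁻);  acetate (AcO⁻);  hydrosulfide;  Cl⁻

methoxide < hydrosulfide < acetate (AcO⁻) < Cl⁻ < perchlorate (ClO₄⁻)

The more stable X⁻ (or X) is on its own — i.e. the weaker a base it is — the better a leaving group it makes.
perchlorate (ClO₄⁻): pKₐ(HClO₄) ≈ -10 — extremely weak base; rarely used for safety reasons
Cl⁻: pKₐ(HCl) ≈ -7
acetate (AcO⁻): pKₐ(CH₃COOH) ≈ 4.8 — resonance-stabilised but still a weak base
hydrosulfide: pKₐ(H₂S) ≈ 7 — larger and more polarisable than the oxygen analogue
methoxide: pKₐ(CH₃OH) ≈ 15.5
Reversing gives the worst-to-best order requested.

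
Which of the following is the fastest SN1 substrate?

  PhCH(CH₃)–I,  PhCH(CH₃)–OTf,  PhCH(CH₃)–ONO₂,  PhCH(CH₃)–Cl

With the same alkyl group throughout, only the leaving group differentiates the rates.
Leaving-group ability tracks the stability of the departed species; conjugate-acid pKₐ is the usual yardstick (lower pKₐ → better LG).
PhCH(CH₃)–OTf loses OTf⁻: pKₐ(CF₃SO₃H (triflic acid)) ≈ -14
PhCH(CH₃)–I loses I⁻: pKₐ(HI) ≈ -10
PhCH(CH₃)–Cl loses Cl⁻: pKₐ(HCl) ≈ -7
PhCH(CH₃)–ONO₂ loses NO₃⁻: pKₐ(HNO₃) ≈ -1.3

PhCH(CH₃)–OTf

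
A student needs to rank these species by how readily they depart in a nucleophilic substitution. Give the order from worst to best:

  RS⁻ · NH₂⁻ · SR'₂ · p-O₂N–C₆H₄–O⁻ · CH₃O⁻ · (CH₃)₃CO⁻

Leaving-group ability tracks the stability of the departed species; conjugate-acid pKₐ is the usual yardstick (lower pKₐ → better LG).
SR'₂: pKₐ(R'₂SH⁺) ≈ -7 — neutral; leaves from a sulfonium salt (R–SR'₂⁺)
p-O₂N–C₆H₄–O⁻: pKₐ(p-nitrophenol) ≈ 7.2 — nitro group delocalises the charge; the classic chromogenic LG
RS⁻: pKₐ(RSH (a thiol)) ≈ 10.5 — moderately basic; rarely leaves without activation
CH₃O⁻: pKₐ(CH₃OH) ≈ 15.5 — strong base; alkoxides do not leave unassisted
(CH₃)₃CO⁻: pKₐ(t-BuOH) ≈ 18 — bulky, strongly basic alkoxide
NH₂⁻: pKₐ(NH₃) ≈ 38 — extremely strong base; never a leaving group
The question asks for worst first, so the sequence is read in increasing leaving-group ability.

NH₂⁻ < (CH₃)₃CO⁻ < CH₃O⁻ < RS⁻ < p-O₂N–C₆H₄–O⁻ < SR'₂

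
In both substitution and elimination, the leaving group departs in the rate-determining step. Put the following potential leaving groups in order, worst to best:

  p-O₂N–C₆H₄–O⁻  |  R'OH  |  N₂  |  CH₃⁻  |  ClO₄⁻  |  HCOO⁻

Leaving-group ability tracks the stability of the departed species; conjugate-acid pKₐ is the usual yardstick (lower pKₐ → better LG).
N₂: no meaningful conjugate acid; N₂ departs as an exceptionally stable neutral molecule
ClO₄⁻: pKₐ(HClO₄) ≈ -10
R'OH: pKₐ(R'OH₂⁺) ≈ -2.4
HCOO⁻: pKₐ(HCOOH) ≈ 3.8
p-O₂N–C₆H₄–O⁻: pKₐ(p-nitrophenol) ≈ 7.2
CH₃⁻: pKₐ(CH₄) ≈ 48
Reversing gives the worst-to-best order requested.

CH₃⁻ < p-O₂N–C₆H₄–O⁻ < HCOO⁻ < R'OH < ClO₄⁻ < N₂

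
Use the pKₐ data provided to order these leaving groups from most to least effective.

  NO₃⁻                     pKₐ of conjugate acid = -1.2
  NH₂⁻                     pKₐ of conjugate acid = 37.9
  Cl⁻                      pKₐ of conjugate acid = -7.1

Lower conjugate-acid pKₐ ⇒ weaker base ⇒ better leaving group.
Sorting by the given values: Cl⁻ (-7.1), NO₃⁻ (-1.2), NH₂⁻ (37.9).

Cl⁻ > NO₃⁻ > NH₂⁻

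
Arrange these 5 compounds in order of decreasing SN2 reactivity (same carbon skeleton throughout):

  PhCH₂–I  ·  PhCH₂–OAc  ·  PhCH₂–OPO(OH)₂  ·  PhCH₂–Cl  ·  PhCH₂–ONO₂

With the same alkyl group throughout, only the leaving group differentiates the rates.
Leaving-group ability tracks the stability of the departed species; conjugate-acid pKₐ is the usual yardstick (lower pKₐ → better LG).
PhCH₂–I loses I⁻: pKₐ(HI) ≈ -10
PhCH₂–Cl loses Cl⁻: pKₐ(HCl) ≈ -7
PhCH₂–ONO₂ loses NO₃⁻: pKₐ(HNO₃) ≈ -1.3
PhCH₂–OPO(OH)₂ loses H₂PO₄⁻: pKₐ(H₃PO₄) ≈ 2.1
PhCH₂–OAc loses AcO⁻: pKₐ(CH₃COOH) ≈ 4.8

PhCH₂–I > PhCH₂–Cl > PhCH₂–ONO₂ > PhCH₂–OPO(OH)₂ > PhCH₂–OAc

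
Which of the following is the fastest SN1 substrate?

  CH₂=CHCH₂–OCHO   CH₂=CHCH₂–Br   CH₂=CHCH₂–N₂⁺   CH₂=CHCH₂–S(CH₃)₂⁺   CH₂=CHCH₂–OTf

Same R in every case — rank the leaving groups.
The more stable X⁻ (or X) is on its own — i.e. the weaker a base it is — the better a leaving group it makes.
CH₂=CHCH₂–N₂⁺ loses N₂: no meaningful conjugate acid; N₂ departs as an exceptionally stable neutral molecule
CH₂=CHCH₂–OTf loses OTf⁻: pKₐ(CF₃SO₃H (triflic acid)) ≈ -14
CH₂=CHCH₂–Br loses Br⁻: pKₐ(HBr) ≈ -9
CH₂=CHCH₂–S(CH₃)₂⁺ loses SR'₂: pKₐ(R'₂SH⁺) ≈ -7
CH₂=CHCH₂–OCHO loses HCOO⁻: pKₐ(HCOOH) ≈ 3.8

CH₂=CHCH₂–N₂⁺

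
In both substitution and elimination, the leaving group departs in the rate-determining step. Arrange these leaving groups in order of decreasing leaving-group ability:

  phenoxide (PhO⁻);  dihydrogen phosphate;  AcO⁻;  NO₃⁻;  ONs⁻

ONs⁻ > NO₃⁻ > dihydrogen phosphate > AcO⁻ > phenoxide (PhO⁻)

ONs⁻: pKₐ(p-O₂NC₆H₄SO₃H) ≈ -3.5
NO₃⁻: pKₐ(HNO₃) ≈ -1.3 — resonance-delocalised over three oxygens
dihydrogen phosphate: pKₐ(H₃PO₄) ≈ 2.1 — moderate base; biological leaving group after further activation
AcO⁻: pKₐ(CH₃COOH) ≈ 4.8 — resonance-stabilised but still a weak base
phenoxide (PhO⁻): pKₐ(C₆H₅OH (phenol)) ≈ 10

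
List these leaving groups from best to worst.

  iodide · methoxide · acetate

iodide > acetate > methoxide

Leaving-group ability tracks the stability of the departed species; conjugate-acid pKₐ is the usual yardstick (lower pKₐ → better LG).
iodide: pKₐ(HI) ≈ -10
acetate: pKₐ(CH₃COOH) ≈ 4.8
methoxide: pKₐ(CH₃OH) ≈ 15.5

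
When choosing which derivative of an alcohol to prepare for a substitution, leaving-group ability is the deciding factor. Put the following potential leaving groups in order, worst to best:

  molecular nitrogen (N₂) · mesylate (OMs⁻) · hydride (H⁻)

hydride (H⁻) < mesylate (OMs⁻) < molecular nitrogen (N₂)

molecular nitrogen (N₂): no meaningful conjugate acid; N₂ departs as an exceptionally stable neutral molecule
mesylate (OMs⁻): pKₐ(CH₃SO₃H (MsOH)) ≈ -1.9
hydride (H⁻): pKₐ(H₂) ≈ 36
The question asks for worst first, so the sequence is read in increasing leaving-group ability.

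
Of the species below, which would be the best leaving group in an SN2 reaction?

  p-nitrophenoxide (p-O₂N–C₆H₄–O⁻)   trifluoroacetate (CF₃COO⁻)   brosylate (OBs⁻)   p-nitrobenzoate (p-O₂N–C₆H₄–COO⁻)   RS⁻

brosylate (OBs⁻)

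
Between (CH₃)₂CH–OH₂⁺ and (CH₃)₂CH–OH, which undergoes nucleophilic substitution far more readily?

(CH₃)₂CH–OH₂⁺

From (CH₃)₂CH–OH the departing group would be OH⁻ (pKₐ(H₂O) ≈ 15.7). Strong base; essentially never leaves without prior activation.
From (CH₃)₂CH–OH₂⁺ the leaving group is H₂O (pKₐ(H₃O⁺) ≈ -1.7). Neutral; leaves from a protonated alcohol (R–OH₂⁺).
(In practice (CH₃)₂CH–OH₂⁺ is made from (CH₃)₂CH–OH by protonation with strong acid, converting the leaving group from hydroxide to neutral water.)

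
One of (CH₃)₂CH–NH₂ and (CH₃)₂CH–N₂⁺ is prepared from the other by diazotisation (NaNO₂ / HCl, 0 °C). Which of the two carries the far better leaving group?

From (CH₃)₂CH–NH₂ the departing group would be NH₂⁻ (pKₐ(NH₃) ≈ 38). Extremely strong base; never a leaving group.
From (CH₃)₂CH–N₂⁺ the leaving group is N₂ (no meaningful conjugate acid; N₂ departs as an exceptionally stable neutral molecule).
Diazotisation (NaNO₂ / HCl, 0 °C) works by generating a diazonium salt that expels N₂, making (CH₃)₂CH–N₂⁺ enormously more reactive.

(CH₃)₂CH–N₂⁺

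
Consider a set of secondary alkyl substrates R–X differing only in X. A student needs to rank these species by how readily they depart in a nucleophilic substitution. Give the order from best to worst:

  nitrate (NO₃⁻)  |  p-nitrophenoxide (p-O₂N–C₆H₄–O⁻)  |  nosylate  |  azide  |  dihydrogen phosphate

Leaving-group ability tracks the stability of the departed species; conjugate-acid pKₐ is the usual yardstick (lower pKₐ → better LG).
nosylate: pKₐ(p-O₂NC₆H₄SO₃H) ≈ -3.5
nitrate (NO₃⁻): pKₐ(HNO₃) ≈ -1.3
dihydrogen phosphate: pKₐ(H₃PO₄) ≈ 2.1
azide: pKₐ(HN₃) ≈ 4.7
p-nitrophenoxide (p-O₂N–C₆H₄–O⁻): pKₐ(p-nitrophenol) ≈ 7.2

nosylate > nitrate (NO₃⁻) > dihydrogen phosphate > azide > p-nitrophenoxide (p-O₂N–C₆H₄–O⁻)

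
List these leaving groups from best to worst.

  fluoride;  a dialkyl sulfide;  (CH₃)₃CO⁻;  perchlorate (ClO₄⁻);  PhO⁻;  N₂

N₂ > perchlorate (ClO₄⁻) > a dialkyl sulfide > fluoride > PhO⁻ > (CH₃)₃CO⁻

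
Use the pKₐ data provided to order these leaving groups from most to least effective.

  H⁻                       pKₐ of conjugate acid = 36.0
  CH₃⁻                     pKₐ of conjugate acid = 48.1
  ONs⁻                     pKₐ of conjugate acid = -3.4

Lower conjugate-acid pKₐ ⇒ weaker base ⇒ better leaving group.
Sorting by the given values: ONs⁻ (-3.4), H⁻ (36.0), CH₃⁻ (48.1).

ONs⁻ > H⁻ > CH₃⁻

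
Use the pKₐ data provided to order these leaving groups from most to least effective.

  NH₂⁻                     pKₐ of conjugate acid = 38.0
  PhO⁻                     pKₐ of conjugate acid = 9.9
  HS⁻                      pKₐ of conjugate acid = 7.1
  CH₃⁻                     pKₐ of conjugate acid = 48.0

Lower conjugate-acid pKₐ ⇒ weaker base ⇒ better leaving group.
Sorting by the given values: HS⁻ (7.1), PhO⁻ (9.9), NH₂⁻ (38.0), CH₃⁻ (48.0).

HS⁻ > PhO⁻ > NH₂⁻ > CH₃⁻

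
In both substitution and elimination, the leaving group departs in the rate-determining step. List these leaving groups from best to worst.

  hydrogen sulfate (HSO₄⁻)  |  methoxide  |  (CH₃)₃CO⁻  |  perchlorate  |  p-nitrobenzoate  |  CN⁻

perchlorate: pKₐ(HClO₄) ≈ -10
hydrogen sulfate (HSO₄⁻): pKₐ(H₂SO₄) ≈ -3
p-nitrobenzoate: pKₐ(p-nitrobenzoic acid) ≈ 3.4 — electron-withdrawing nitro group stabilises the carboxylate
CN⁻: pKₐ(HCN) ≈ 9.2
methoxide: pKₐ(CH₃OH) ≈ 15.5 — strong base; alkoxides do not leave unassisted
(CH₃)₃CO⁻: pKₐ(t-BuOH) ≈ 18

perchlorate > hydrogen sulfate (HSO₄⁻) > p-nitrobenzoate > CN⁻ > methoxide > (CH₃)₃CO⁻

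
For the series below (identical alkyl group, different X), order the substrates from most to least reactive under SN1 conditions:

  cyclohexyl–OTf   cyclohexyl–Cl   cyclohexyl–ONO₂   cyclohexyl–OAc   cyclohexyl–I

With the same alkyl group throughout, only the leaving group differentiates the rates.
Rank by basicity of the departing species: weakest base leaves most easily.
cyclohexyl–OTf loses OTf⁻: pKₐ(CF₃SO₃H (triflic acid)) ≈ -14
cyclohexyl–I loses I⁻: pKₐ(HI) ≈ -10
cyclohexyl–Cl loses Cl⁻: pKₐ(HCl) ≈ -7
cyclohexyl–ONO₂ loses NO₃⁻: pKₐ(HNO₃) ≈ -1.3
cyclohexyl–OAc loses AcO⁻: pKₐ(CH₃COOH) ≈ 4.8

cyclohexyl–OTf > cyclohexyl–I > cyclohexyl–Cl > cyclohexyl–ONO₂ > cyclohexyl–OAc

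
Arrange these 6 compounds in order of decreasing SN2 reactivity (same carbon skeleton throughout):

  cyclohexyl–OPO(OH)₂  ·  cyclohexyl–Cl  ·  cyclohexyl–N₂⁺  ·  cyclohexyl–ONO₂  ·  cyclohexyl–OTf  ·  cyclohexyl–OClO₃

cyclohexyl–N₂⁺ > cyclohexyl–OTf > cyclohexyl–OClO₃ > cyclohexyl–Cl > cyclohexyl–ONO₂ > cyclohexyl–OPO(OH)₂

With the same alkyl group throughout, only the leaving group differentiates the rates.
The more stable X⁻ (or X) is on its own — i.e. the weaker a base it is — the better a leaving group it makes.
cyclohexyl–N₂⁺ loses N₂: no meaningful conjugate acid; N₂ departs as an exceptionally stable neutral molecule
cyclohexyl–OTf loses OTf⁻: pKₐ(CF₃SO₃H (triflic acid)) ≈ -14
cyclohexyl–OClO₃ loses ClO₄⁻: pKₐ(HClO₄) ≈ -10
cyclohexyl–Cl loses Cl⁻: pKₐ(HCl) ≈ -7
cyclohexyl–ONO₂ loses NO₃⁻: pKₐ(HNO₃) ≈ -1.3
cyclohexyl–OPO(OH)₂ loses H₂PO₄⁻: pKₐ(H₃PO₄) ≈ 2.1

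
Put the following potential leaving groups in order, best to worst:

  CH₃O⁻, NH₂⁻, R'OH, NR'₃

R'OH > NR'₃ > CH₃O⁻ > NH₂⁻

The more stable X⁻ (or X) is on its own — i.e. the weaker a base it is — the better a leaving group it makes.
R'OH: pKₐ(R'OH₂⁺) ≈ -2.4
NR'₃: pKₐ(R'₃NH⁺) ≈ 10.7
CH₃O⁻: pKₐ(CH₃OH) ≈ 15.5
NH₂⁻: pKₐ(NH₃) ≈ 38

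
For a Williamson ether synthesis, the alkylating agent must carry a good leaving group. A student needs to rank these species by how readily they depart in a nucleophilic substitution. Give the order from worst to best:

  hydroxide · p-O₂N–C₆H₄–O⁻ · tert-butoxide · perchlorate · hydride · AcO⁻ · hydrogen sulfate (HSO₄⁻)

The more stable X⁻ (or X) is on its own — i.e. the weaker a base it is — the better a leaving group it makes.
perchlorate: pKₐ(HClO₄) ≈ -10
hydrogen sulfate (HSO₄⁻): pKₐ(H₂SO₄) ≈ -3 — conjugate base of a strong mineral acid
AcO⁻: pKₐ(CH₃COOH) ≈ 4.8 — resonance-stabilised but still a weak base
p-O₂N–C₆H₄–O⁻: pKₐ(p-nitrophenol) ≈ 7.2 — nitro group delocalises the charge; the classic chromogenic LG
hydroxide: pKₐ(H₂O) ≈ 15.7
tert-butoxide: pKₐ(t-BuOH) ≈ 18 — bulky, strongly basic alkoxide
hydride: pKₐ(H₂) ≈ 36
Reversing gives the worst-to-best order requested.

hydride < tert-butoxide < hydroxide < p-O₂N–C₆H₄–O⁻ < AcO⁻ < hydrogen sulfate (HSO₄⁻) < perchlorate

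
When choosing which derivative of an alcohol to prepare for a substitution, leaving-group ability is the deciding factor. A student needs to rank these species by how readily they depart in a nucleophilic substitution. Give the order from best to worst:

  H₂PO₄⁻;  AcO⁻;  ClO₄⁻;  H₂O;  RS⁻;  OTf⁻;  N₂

The more stable X⁻ (or X) is on its own — i.e. the weaker a base it is — the better a leaving group it makes.
N₂: no meaningful conjugate acid; N₂ departs as an exceptionally stable neutral molecule
OTf⁻: pKₐ(CF₃SO₃H (triflic acid)) ≈ -14
ClO₄⁻: pKₐ(HClO₄) ≈ -10
H₂O: pKₐ(H₃O⁺) ≈ -1.7
H₂PO₄⁻: pKₐ(H₃PO₄) ≈ 2.1
AcO⁻: pKₐ(CH₃COOH) ≈ 4.8
RS⁻: pKₐ(RSH (a thiol)) ≈ 10.5

N₂ > OTf⁻ > ClO₄⁻ > H₂O > H₂PO₄⁻ > AcO⁻ > RS⁻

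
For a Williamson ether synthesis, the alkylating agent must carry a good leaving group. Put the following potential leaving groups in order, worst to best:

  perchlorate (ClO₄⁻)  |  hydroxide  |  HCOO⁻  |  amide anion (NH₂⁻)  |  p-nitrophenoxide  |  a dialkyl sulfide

The more stable X⁻ (or X) is on its own — i.e. the weaker a base it is — the better a leaving group it makes.
perchlorate (ClO₄⁻): pKₐ(HClO₄) ≈ -10
a dialkyl sulfide: pKₐ(R'₂SH⁺) ≈ -7
HCOO⁻: pKₐ(HCOOH) ≈ 3.8
p-nitrophenoxide: pKₐ(p-nitrophenol) ≈ 7.2
hydroxide: pKₐ(H₂O) ≈ 15.7
amide anion (NH₂⁻): pKₐ(NH₃) ≈ 38
Reversing gives the worst-to-best order requested.

amide anion (NH₂⁻) < hydroxide < p-nitrophenoxide < HCOO⁻ < a dialkyl sulfide < perchlorate (ClO₄⁻)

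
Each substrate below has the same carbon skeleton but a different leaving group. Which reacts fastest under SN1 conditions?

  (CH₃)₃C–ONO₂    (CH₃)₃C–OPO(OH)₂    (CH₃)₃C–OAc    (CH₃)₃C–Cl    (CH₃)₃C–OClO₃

(CH₃)₃C–OClO₃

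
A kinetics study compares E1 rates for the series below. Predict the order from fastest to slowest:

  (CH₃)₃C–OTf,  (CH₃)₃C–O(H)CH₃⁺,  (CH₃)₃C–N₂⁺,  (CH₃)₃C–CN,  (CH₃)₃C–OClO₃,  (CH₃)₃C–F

(CH₃)₃C–N₂⁺ > (CH₃)₃C–OTf > (CH₃)₃C–OClO₃ > (CH₃)₃C–O(H)CH₃⁺ > (CH₃)₃C–F > (CH₃)₃C–CN

Identical carbon frameworks mean the comparison reduces to leaving-group quality.
The more stable X⁻ (or X) is on its own — i.e. the weaker a base it is — the better a leaving group it makes.
(CH₃)₃C–N₂⁺ loses N₂: no meaningful conjugate acid; N₂ departs as an exceptionally stable neutral molecule
(CH₃)₃C–OTf loses OTf⁻: pKₐ(CF₃SO₃H (triflic acid)) ≈ -14
(CH₃)₃C–OClO₃ loses ClO₄⁻: pKₐ(HClO₄) ≈ -10
(CH₃)₃C–O(H)CH₃⁺ loses R'OH: pKₐ(R'OH₂⁺) ≈ -2.4
(CH₃)₃C–F loses F⁻: pKₐ(HF) ≈ 3.2
(CH₃)₃C–CN loses CN⁻: pKₐ(HCN) ≈ 9.2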